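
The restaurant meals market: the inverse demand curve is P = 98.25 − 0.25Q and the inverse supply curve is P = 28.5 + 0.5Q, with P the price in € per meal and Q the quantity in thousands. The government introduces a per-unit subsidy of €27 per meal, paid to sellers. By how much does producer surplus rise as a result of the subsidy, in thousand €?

Rewrite in direct form: Qd = 393 − 4P and Qs = 2P − 57.
Before the subsidy: set 393 − 4P = 2P − 57 → P* = €75, Q* = 93.
With a per-unit subsidy paid to sellers, each receives P + 27 per unit sold, so supply becomes Qs = 2(P + 27) − 57.
New equilibrium: consumers pay €66, sellers receive €93, Q = 129. (Wedge: Pb − Ps = −27.)
ΔPS is the trapezoid between Q = 129 and Q = 93 of height €18: ½ · (93 + 129) · 18 = €1998.

Producer surplus rises by €1998 thousand.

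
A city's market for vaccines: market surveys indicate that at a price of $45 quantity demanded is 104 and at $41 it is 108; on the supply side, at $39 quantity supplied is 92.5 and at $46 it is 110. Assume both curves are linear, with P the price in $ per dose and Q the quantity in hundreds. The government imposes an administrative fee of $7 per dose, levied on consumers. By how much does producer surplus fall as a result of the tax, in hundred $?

Demand slope: (108 − 104)/(41 − 45) = -1, so Qd = 149 − P.
Supply slope: (110 − 92.5)/(46 − 39) = 2.5, so Qs = 2.5P − 5.
Without the tax, 149 − P = 2.5P − 5 gives 3.5P = 154, so P* = $44 and Q* = 105.
With the tax collected from consumers, demand (in seller-price terms) shifts: Qd = 149 − (P + 7).
New equilibrium: consumers pay $49, sellers receive $42, Q = 100. (Wedge: Pb − Ps = 7.)
ΔPS is the trapezoid between Q = 100 and Q = 105 of height $2: ½ · (105 + 100) · 2 = $205.

Producer surplus falls by $205 hundred.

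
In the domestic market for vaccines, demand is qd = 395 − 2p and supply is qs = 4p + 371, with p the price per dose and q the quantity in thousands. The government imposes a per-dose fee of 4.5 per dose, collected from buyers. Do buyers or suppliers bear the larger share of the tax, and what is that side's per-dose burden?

Before the tax: set 395 − 2p = 4p + 371 → p* = 4, q* = 387.
With the tax collected from buyers, demand (in seller-price terms) shifts: qd = 395 − 2(p + 4.5).
Solving gives q = 381 with buyers paying 7 and suppliers receiving 2.5 (the 4.5 wedge).
Per-dose burden: buyers 3, suppliers 1.5.
Buyers take the larger share because demand is less price-elastic here (demand slope 2 vs supply slope 4).

Buyers bear the larger share: 3 per dose.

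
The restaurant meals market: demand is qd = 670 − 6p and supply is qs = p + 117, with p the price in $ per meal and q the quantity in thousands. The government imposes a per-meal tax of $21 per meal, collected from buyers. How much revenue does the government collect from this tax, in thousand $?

Without the tax, 670 − 6p = p + 117 gives 7p = 553, so p* = $79 and q* = 196.
With the tax collected from buyers, demand (in seller-price terms) shifts: qd = 670 − 6(p + 21).
Solving gives q = 178 with buyers paying $82 and sellers receiving $61 (the $21 wedge).
Revenue = t · Q = 21 · 178 = $3738.

Tax revenue = $3738 thousand.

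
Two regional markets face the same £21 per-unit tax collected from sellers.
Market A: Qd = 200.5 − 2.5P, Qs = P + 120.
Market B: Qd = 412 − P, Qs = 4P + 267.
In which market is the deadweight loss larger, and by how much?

Market B, by £18.9.

Market A: pre-tax P* = £23, Q* = 143; post-tax Q = 128; deadweight loss = £157.5.
Market B: pre-tax P* = £29, Q* = 383; post-tax Q = 366.2; deadweight loss = £176.4.
Difference: £157.5 vs £176.4 → market B is larger by £18.9.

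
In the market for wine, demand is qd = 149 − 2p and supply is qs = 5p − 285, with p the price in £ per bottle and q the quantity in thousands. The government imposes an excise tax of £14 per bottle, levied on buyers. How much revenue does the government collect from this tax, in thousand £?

Tax revenue = £70 thousand.

Without the tax, 149 − 2p = 5p − 285 gives 7p = 434, so p* = £62 and q* = 25.
With the tax collected from buyers, demand (in seller-price terms) shifts: qd = 149 − 2(p + 14).
Solving gives q = 5 with buyers paying £72 and sellers receiving £58 (the £14 wedge).
Revenue = t · Q = 14 · 5 = £70.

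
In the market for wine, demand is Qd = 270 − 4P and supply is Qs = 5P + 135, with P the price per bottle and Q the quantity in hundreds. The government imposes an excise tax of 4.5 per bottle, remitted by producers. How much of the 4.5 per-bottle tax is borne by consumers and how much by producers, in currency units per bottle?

Consumers bear 2.5 per bottle; producers bear 2 per bottle.

Without the tax, 270 − 4P = 5P + 135 gives 9P = 135, so P* = 15 and Q* = 210.
With the tax collected from producers, supply shifts: Qs = 5(P − 4.5) + 135.
New equilibrium: consumers pay 17.5, producers receive 13, Q = 200. (Wedge: Pb − Ps = 4.5.)
Burden on consumers: 2.5; on producers: 2. (They sum to 4.5.)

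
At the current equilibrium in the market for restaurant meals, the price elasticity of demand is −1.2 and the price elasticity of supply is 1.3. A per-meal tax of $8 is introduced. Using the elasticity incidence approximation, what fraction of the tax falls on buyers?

Incidence ratio: buyers' share ≈ εs / (εs + |εd|) = 1.3 / (1.3 + 1.2) = 0.52.
Supply is the more elastic side, so buyers bear the larger share.

Buyers' share ≈ 0.52.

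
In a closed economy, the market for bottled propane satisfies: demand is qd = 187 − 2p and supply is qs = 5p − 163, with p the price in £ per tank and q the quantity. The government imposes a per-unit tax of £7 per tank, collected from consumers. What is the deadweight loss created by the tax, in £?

Before the tax: set 187 − 2p = 5p − 163 → p* = £50, q* = 87.
With the tax collected from consumers, demand (in seller-price terms) shifts: qd = 187 − 2(p + 7).
New equilibrium: consumers pay £55, suppliers receive £48, q = 77. (Wedge: pb − ps = 7.)
Quantity falls by |ΔQ| = |87 − 77| = 10.
DWL = ½ · t · |ΔQ| = ½ · 7 · 10 = £35.

Deadweight loss = £35.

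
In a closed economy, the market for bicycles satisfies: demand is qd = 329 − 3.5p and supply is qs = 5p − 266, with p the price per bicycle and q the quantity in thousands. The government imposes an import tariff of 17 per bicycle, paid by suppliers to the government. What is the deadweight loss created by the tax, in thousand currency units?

Without the tax, 329 − 3.5p = 5p − 266 gives 8.5p = 595, so p* = 70 and q* = 84.
With the tax collected from suppliers, supply shifts: qs = 5(p − 17) − 266.
New equilibrium: buyers pay 80, suppliers receive 63, q = 49. (Wedge: pb − ps = 17.)
Quantity falls by |ΔQ| = |84 − 49| = 35.
DWL = ½ · t · |ΔQ| = ½ · 17 · 35 = 297.5.

Deadweight loss = 297.5 thousand.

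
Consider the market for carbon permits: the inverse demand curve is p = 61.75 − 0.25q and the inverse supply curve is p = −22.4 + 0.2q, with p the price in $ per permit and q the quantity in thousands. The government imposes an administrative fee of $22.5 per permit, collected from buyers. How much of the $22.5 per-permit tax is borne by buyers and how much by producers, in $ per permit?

Buyers bear $12.5 per permit; producers bear $10 per permit.

Inverting to q(p) form: qd = 247 − 4p; qs = 5p + 112.
Without the tax, 247 − 4p = 5p + 112 gives 9p = 135, so p* = $15 and q* = 187.
With the tax collected from buyers, demand (in seller-price terms) shifts: qd = 247 − 4(p + 22.5).
Solving gives q = 137 with buyers paying $27.5 and producers receiving $5 (the $22.5 wedge).
Burden on buyers: $12.5; on producers: $10. (They sum to $22.5.)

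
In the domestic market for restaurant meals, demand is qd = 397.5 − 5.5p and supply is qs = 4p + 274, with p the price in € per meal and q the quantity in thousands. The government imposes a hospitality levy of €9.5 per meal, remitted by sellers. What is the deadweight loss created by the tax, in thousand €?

Without the tax, 397.5 − 5.5p = 4p + 274 gives 9.5p = 123.5, so p* = €13 and q* = 326.
With the tax collected from sellers, supply shifts: qs = 4(p − 9.5) + 274.
New equilibrium: consumers pay €17, sellers receive €7.5, q = 304. (Wedge: pb − ps = 9.5.)
Quantity falls by |ΔQ| = |326 − 304| = 22.
DWL = ½ · t · |ΔQ| = ½ · 9.5 · 22 = €104.5.

Deadweight loss = €104.5 thousand.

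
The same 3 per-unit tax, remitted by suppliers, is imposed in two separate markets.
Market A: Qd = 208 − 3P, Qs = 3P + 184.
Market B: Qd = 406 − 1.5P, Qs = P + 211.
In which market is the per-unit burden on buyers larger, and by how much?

Market A: pre-tax P* = 4, Q* = 196; post-tax Q = 191.5; per-unit burden on buyers = 1.5.
Market B: pre-tax P* = 78, Q* = 289; post-tax Q = 287.2; per-unit burden on buyers = 1.2.
Difference: 1.5 vs 1.2 → market A is larger by 0.3.

Market A, by 0.3.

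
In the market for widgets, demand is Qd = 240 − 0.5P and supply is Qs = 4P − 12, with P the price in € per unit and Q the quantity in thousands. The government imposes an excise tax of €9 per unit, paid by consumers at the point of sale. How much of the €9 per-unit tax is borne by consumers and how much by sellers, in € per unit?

Consumers bear €8 per unit; sellers bear €1 per unit.

Without the tax, 240 − 0.5P = 4P − 12 gives 4.5P = 252, so P* = €56 and Q* = 212.
With the tax collected from consumers, demand (in seller-price terms) shifts: Qd = 240 − 0.5(P + 9).
New equilibrium: consumers pay €64, sellers receive €55, Q = 208. (Wedge: Pb − Ps = 9.)
Burden on consumers: €8; on sellers: €1. (They sum to €9.)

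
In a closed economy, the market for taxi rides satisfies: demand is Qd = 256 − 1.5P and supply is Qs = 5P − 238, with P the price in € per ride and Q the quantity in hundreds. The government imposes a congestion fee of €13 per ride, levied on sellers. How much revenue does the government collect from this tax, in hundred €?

Before the tax: set 256 − 1.5P = 5P − 238 → P* = €76, Q* = 142.
With the tax collected from sellers, supply shifts: Qs = 5(P − 13) − 238.
New equilibrium: buyers pay €86, sellers receive €73, Q = 127. (Wedge: Pb − Ps = 13.)
Revenue = t · Q = 13 · 127 = €1651.

Tax revenue = €1651 hundred.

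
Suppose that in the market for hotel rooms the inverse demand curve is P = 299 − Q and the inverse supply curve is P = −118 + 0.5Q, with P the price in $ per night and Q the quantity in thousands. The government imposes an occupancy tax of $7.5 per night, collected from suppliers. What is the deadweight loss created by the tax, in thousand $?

Deadweight loss = $18.75 thousand.

Inverting to Q(P) form: Qd = 299 − P; Qs = 2P + 236.
Before the tax: set 299 − P = 2P + 236 → P* = $21, Q* = 278.
With the tax collected from suppliers, supply shifts: Qs = 2(P − 7.5) + 236.
Solving gives Q = 273 with consumers paying $26 and suppliers receiving $18.5 (the $7.5 wedge).
Quantity falls by |ΔQ| = |278 − 273| = 5.
DWL = ½ · t · |ΔQ| = ½ · 7.5 · 5 = $18.75.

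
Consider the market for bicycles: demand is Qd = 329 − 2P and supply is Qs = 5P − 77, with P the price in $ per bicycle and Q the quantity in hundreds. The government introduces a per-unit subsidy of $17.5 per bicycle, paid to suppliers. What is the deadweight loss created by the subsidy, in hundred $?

Deadweight loss = $218.75 hundred.

Without the subsidy, 329 − 2P = 5P − 77 gives 7P = 406, so P* = $58 and Q* = 213.
With a per-unit subsidy paid to suppliers, each receives P + 17.5 per unit sold, so supply becomes Qs = 5(P + 17.5) − 77.
New equilibrium: consumers pay $45.5, suppliers receive $63, Q = 238. (Wedge: Pb − Ps = −17.5.)
Quantity rises by |ΔQ| = |213 − 238| = 25.
DWL = ½ · t · |ΔQ| = ½ · 17.5 · 25 = $218.75.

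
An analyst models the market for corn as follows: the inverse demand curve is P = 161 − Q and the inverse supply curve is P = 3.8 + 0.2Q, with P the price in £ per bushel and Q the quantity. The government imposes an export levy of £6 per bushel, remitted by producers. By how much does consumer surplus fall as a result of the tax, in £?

Consumer surplus falls by £642.5.

Rewrite in direct form: Qd = 161 − P and Qs = 5P − 19.
Before the tax: set 161 − P = 5P − 19 → P* = £30, Q* = 131.
With the tax collected from producers, supply shifts: Qs = 5(P − 6) − 19.
New equilibrium: consumers pay £35, producers receive £29, Q = 126. (Wedge: Pb − Ps = 6.)
ΔCS is the trapezoid between Q = 126 and Q = 131 of height £5: ½ · (131 + 126) · 5 = £642.5.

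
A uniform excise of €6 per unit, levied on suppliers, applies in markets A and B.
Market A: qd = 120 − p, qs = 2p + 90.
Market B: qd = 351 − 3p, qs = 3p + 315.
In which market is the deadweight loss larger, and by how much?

Market B, by €15.

Market A: pre-tax p* = €10, q* = 110; post-tax q = 106; deadweight loss = €12.
Market B: pre-tax p* = €6, q* = 333; post-tax q = 324; deadweight loss = €27.
Difference: €12 vs €27 → market B is larger by €15.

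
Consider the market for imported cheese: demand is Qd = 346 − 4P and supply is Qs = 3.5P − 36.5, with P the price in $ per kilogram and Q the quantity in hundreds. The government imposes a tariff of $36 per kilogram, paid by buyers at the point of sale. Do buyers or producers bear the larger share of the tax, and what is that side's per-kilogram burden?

Without the tax, 346 − 4P = 3.5P − 36.5 gives 7.5P = 382.5, so P* = $51 and Q* = 142.
With the tax collected from buyers, demand (in seller-price terms) shifts: Qd = 346 − 4(P + 36).
Solving gives Q = 74.8 with buyers paying $67.8 and producers receiving $31.8 (the $36 wedge).
Per-kilogram burden: buyers $16.8, producers $19.2.
Producers take the larger share because supply is less price-elastic here (demand slope 4 vs supply slope 3.5).
The less price-elastic side of the market bears the larger share of a per-unit tax.

Producers bear the larger share: $19.2 per kilogram.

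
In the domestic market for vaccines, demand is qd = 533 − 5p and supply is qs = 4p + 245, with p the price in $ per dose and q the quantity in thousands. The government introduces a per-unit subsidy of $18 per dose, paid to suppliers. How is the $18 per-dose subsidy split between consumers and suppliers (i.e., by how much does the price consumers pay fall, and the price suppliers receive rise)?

Before the subsidy: set 533 − 5p = 4p + 245 → p* = $32, q* = 373.
With a per-unit subsidy paid to suppliers, each receives p + 18 per unit sold, so supply becomes qs = 4(p + 18) + 245.
New equilibrium: consumers pay $24, suppliers receive $42, q = 413. (Wedge: pb − ps = −18.)
Gain to consumers: $8; to suppliers: $10. (They sum to $18.)

Consumers gain $8 per dose; suppliers gain $10 per dose.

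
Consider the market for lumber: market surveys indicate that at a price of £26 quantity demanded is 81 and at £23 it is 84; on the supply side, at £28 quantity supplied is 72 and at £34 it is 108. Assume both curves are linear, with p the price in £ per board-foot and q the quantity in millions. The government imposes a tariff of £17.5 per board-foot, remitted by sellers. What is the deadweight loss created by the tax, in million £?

Deadweight loss = £131.25 million.

Demand slope: (84 − 81)/(23 − 26) = -1, so qd = 107 − p.
Supply slope: (108 − 72)/(34 − 28) = 6, so qs = 6p − 96.
Before the tax: set 107 − p = 6p − 96 → p* = £29, q* = 78.
With the tax collected from sellers, supply shifts: qs = 6(p − 17.5) − 96.
New equilibrium: buyers pay £44, sellers receive £26.5, q = 63. (Wedge: pb − ps = 17.5.)
Quantity falls by |ΔQ| = |78 − 63| = 15.
DWL = ½ · t · |ΔQ| = ½ · 17.5 · 15 = £131.25.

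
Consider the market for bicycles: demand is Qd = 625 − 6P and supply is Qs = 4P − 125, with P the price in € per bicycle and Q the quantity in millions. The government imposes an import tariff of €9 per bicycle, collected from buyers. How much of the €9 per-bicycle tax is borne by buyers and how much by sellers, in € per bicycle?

Buyers bear €3.6 per bicycle; sellers bear €5.4 per bicycle.

Before the tax: set 625 − 6P = 4P − 125 → P* = €75, Q* = 175.
With the tax collected from buyers, demand (in seller-price terms) shifts: Qd = 625 − 6(P + 9).
New equilibrium: buyers pay €78.6, sellers receive €69.6, Q = 153.4. (Wedge: Pb − Ps = 9.)
Burden on buyers: €3.6; on sellers: €5.4. (They sum to €9.)
The less price-elastic side of the market bears the larger share of a per-unit tax.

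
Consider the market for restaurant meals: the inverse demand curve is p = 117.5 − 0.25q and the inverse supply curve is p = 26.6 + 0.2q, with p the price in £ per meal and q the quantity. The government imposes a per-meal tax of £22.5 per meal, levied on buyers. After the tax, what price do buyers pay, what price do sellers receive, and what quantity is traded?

Inverting to q(p) form: qd = 470 − 4p; qs = 5p − 133.
Before the tax: set 470 − 4p = 5p − 133 → p* = £67, q* = 202.
With the tax collected from buyers, demand (in seller-price terms) shifts: qd = 470 − 4(p + 22.5).
Solving gives q = 152 with buyers paying £79.5 and sellers receiving £57 (the £22.5 wedge).

Buyers pay £79.5; sellers receive £57; quantity = 152.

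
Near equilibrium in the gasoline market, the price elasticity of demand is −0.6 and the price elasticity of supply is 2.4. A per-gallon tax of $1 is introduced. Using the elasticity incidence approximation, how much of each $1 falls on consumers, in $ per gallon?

Consumers bear ≈ $0.8 per gallon.

Incidence ratio: consumers' share ≈ εs / (εs + |εd|) = 2.4 / (2.4 + 0.6) = 0.8.
So consumers bear ≈ 0.8 × $1 = $0.8; suppliers bear $0.2.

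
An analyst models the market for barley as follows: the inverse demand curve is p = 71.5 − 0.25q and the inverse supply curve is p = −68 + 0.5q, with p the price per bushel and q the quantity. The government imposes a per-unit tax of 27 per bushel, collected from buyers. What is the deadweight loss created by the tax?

Rewrite in direct form: qd = 286 − 4p and qs = 2p + 136.
Without the tax, 286 − 4p = 2p + 136 gives 6p = 150, so p* = 25 and q* = 186.
With the tax collected from buyers, demand (in seller-price terms) shifts: qd = 286 − 4(p + 27).
Solving gives q = 150 with buyers paying 34 and suppliers receiving 7 (the 27 wedge).
Quantity falls by |ΔQ| = |186 − 150| = 36.
DWL = ½ · t · |ΔQ| = ½ · 27 · 36 = 486.

Deadweight loss = 486.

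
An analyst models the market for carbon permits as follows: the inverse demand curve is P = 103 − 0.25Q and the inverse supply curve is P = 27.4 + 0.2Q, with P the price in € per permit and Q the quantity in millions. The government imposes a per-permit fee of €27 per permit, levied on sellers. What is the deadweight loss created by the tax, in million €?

Deadweight loss = €810 million.

Rewrite in direct form: Qd = 412 − 4P and Qs = 5P − 137.
Without the tax, 412 − 4P = 5P − 137 gives 9P = 549, so P* = €61 and Q* = 168.
With the tax collected from sellers, supply shifts: Qs = 5(P − 27) − 137.
New equilibrium: consumers pay €76, sellers receive €49, Q = 108. (Wedge: Pb − Ps = 27.)
Quantity falls by |ΔQ| = |168 − 108| = 60.
DWL = ½ · t · |ΔQ| = ½ · 27 · 60 = €810.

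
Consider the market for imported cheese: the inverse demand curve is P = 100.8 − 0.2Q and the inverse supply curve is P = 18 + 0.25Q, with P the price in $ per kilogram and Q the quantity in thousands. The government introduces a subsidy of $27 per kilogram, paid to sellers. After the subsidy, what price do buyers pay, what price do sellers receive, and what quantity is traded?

Buyers pay $52; sellers receive $79; quantity = 244.

Rewrite in direct form: Qd = 504 − 5P and Qs = 4P − 72.
Without the subsidy, 504 − 5P = 4P − 72 gives 9P = 576, so P* = $64 and Q* = 184.
With a per-unit subsidy paid to sellers, each receives P + 27 per unit sold, so supply becomes Qs = 4(P + 27) − 72.
Solving gives Q = 244 with buyers paying $52 and sellers receiving $79 (the $27 wedge).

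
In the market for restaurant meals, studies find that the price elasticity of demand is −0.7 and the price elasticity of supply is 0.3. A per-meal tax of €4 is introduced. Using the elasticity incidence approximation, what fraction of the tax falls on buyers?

Buyers' share ≈ 0.3.

Incidence ratio: buyers' share ≈ εs / (εs + |εd|) = 0.3 / (0.3 + 0.7) = 0.3.
Supply is the less elastic side, so buyers bear the smaller share.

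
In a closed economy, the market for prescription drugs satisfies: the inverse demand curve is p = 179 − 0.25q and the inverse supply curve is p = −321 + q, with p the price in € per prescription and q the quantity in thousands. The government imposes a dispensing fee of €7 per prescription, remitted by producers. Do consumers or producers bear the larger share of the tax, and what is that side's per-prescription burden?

Rewrite in direct form: qd = 716 − 4p and qs = p + 321.
Without the tax, 716 − 4p = p + 321 gives 5p = 395, so p* = €79 and q* = 400.
With the tax collected from producers, supply shifts: qs = (p − 7) + 321.
New equilibrium: consumers pay €80.4, producers receive €73.4, q = 394.4. (Wedge: pb − ps = 7.)
Per-prescription burden: consumers €1.4, producers €5.6.
Producers take the larger share because supply is less price-elastic here (demand slope 4 vs supply slope 1).
The less price-elastic side of the market bears the larger share of a per-unit tax.

Producers bear the larger share: €5.6 per prescription.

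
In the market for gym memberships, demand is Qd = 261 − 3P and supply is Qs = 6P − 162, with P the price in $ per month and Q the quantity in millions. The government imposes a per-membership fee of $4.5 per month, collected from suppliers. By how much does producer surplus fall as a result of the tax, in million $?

Producer surplus falls by $173.25 million.

Before the tax: set 261 − 3P = 6P − 162 → P* = $47, Q* = 120.
With the tax collected from suppliers, supply shifts: Qs = 6(P − 4.5) − 162.
New equilibrium: consumers pay $50, suppliers receive $45.5, Q = 111. (Wedge: Pb − Ps = 4.5.)
ΔPS is the trapezoid between Q = 111 and Q = 120 of height $1.5: ½ · (120 + 111) · 1.5 = $173.25.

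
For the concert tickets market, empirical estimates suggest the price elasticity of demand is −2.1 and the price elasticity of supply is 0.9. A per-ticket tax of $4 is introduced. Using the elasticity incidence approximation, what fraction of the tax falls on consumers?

Consumers' share ≈ 0.3.

Incidence ratio: consumers' share ≈ εs / (εs + |εd|) = 0.9 / (0.9 + 2.1) = 0.3.
Supply is the less elastic side, so consumers bear the smaller share.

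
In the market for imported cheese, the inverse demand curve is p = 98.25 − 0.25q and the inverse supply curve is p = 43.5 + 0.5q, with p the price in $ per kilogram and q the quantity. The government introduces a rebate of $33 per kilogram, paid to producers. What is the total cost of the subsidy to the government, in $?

Government outlay = $3861.

Inverting to q(p) form: qd = 393 − 4p; qs = 2p − 87.
Before the subsidy: set 393 − 4p = 2p − 87 → p* = $80, q* = 73.
With a per-unit subsidy paid to producers, each receives p + 33 per unit sold, so supply becomes qs = 2(p + 33) − 87.
Solving gives q = 117 with consumers paying $69 and producers receiving $102 (the $33 wedge).
Outlay = t · Q = 33 · 117 = $3861.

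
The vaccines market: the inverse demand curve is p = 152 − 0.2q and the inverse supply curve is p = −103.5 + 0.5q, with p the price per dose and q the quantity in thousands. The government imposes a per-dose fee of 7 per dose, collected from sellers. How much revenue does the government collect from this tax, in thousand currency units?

Rewrite in direct form: qd = 760 − 5p and qs = 2p + 207.
Before the tax: set 760 − 5p = 2p + 207 → p* = 79, q* = 365.
With the tax collected from sellers, supply shifts: qs = 2(p − 7) + 207.
New equilibrium: consumers pay 81, sellers receive 74, q = 355. (Wedge: pb − ps = 7.)
Revenue = t · Q = 7 · 355 = 2485.

Tax revenue = 2485 thousand.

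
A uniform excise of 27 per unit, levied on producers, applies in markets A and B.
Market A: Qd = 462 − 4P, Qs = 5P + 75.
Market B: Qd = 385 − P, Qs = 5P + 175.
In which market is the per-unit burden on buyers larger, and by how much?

Market B, by 7.5.

Market A: pre-tax P* = 43, Q* = 290; post-tax Q = 230; per-unit burden on buyers = 15.
Market B: pre-tax P* = 35, Q* = 350; post-tax Q = 327.5; per-unit burden on buyers = 22.5.
Difference: 15 vs 22.5 → market B is larger by 7.5.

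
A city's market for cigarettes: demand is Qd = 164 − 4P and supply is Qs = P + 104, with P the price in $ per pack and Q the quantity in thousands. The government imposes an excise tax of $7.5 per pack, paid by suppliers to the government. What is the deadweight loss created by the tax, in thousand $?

Before the tax: set 164 − 4P = P + 104 → P* = $12, Q* = 116.
With the tax collected from suppliers, supply shifts: Qs = (P − 7.5) + 104.
New equilibrium: buyers pay $13.5, suppliers receive $6, Q = 110. (Wedge: Pb − Ps = 7.5.)
Quantity falls by |ΔQ| = |116 − 110| = 6.
DWL = ½ · t · |ΔQ| = ½ · 7.5 · 6 = $22.5.

Deadweight loss = $22.5 thousand.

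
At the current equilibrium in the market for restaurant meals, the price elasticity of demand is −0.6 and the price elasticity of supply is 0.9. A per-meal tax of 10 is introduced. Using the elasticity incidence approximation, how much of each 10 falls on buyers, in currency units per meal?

Incidence ratio: buyers' share ≈ εs / (εs + |εd|) = 0.9 / (0.9 + 0.6) = 0.6.
So buyers bear ≈ 0.6 × 10 = 6; sellers bear 4.

Buyers bear ≈ 6 per meal.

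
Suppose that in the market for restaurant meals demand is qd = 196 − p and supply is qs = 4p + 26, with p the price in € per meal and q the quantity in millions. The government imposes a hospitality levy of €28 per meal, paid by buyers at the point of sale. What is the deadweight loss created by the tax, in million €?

Before the tax: set 196 − p = 4p + 26 → p* = €34, q* = 162.
With the tax collected from buyers, demand (in seller-price terms) shifts: qd = 196 − (p + 28).
Solving gives q = 139.6 with buyers paying €56.4 and sellers receiving €28.4 (the €28 wedge).
Quantity falls by |ΔQ| = |162 − 139.6| = 22.4.
DWL = ½ · t · |ΔQ| = ½ · 28 · 22.4 = €313.6.

Deadweight loss = €313.6 million.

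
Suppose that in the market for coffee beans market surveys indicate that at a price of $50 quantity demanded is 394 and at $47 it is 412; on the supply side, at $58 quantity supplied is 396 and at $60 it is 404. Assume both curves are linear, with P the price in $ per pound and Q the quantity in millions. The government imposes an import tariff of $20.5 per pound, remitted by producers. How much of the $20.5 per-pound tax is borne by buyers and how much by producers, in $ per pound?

Buyers bear $8.2 per pound; producers bear $12.3 per pound.

Demand slope: (412 − 394)/(47 − 50) = -6, so Qd = 694 − 6P.
Supply slope: (404 − 396)/(60 − 58) = 4, so Qs = 4P + 164.
Without the tax, 694 − 6P = 4P + 164 gives 10P = 530, so P* = $53 and Q* = 376.
With the tax collected from producers, supply shifts: Qs = 4(P − 20.5) + 164.
New equilibrium: buyers pay $61.2, producers receive $40.7, Q = 326.8. (Wedge: Pb − Ps = 20.5.)
Burden on buyers: $8.2; on producers: $12.3. (They sum to $20.5.)
The less price-elastic side of the market bears the larger share of a per-unit tax.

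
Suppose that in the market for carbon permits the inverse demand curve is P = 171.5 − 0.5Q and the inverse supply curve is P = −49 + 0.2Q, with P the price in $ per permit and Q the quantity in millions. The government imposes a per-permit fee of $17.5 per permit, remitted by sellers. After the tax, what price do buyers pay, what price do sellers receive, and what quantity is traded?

Inverting to Q(P) form: Qd = 343 − 2P; Qs = 5P + 245.
Without the tax, 343 − 2P = 5P + 245 gives 7P = 98, so P* = $14 and Q* = 315.
With the tax collected from sellers, supply shifts: Qs = 5(P − 17.5) + 245.
Solving gives Q = 290 with buyers paying $26.5 and sellers receiving $9 (the $17.5 wedge).
The less price-elastic side of the market bears the larger share of a per-unit tax.

Buyers pay $26.5; sellers receive $9; quantity = 290.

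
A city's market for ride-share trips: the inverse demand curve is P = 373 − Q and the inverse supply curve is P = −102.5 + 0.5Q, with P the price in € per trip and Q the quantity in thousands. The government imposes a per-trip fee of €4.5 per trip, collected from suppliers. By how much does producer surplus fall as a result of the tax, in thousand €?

Producer surplus falls by €473.25 thousand.

Inverting to Q(P) form: Qd = 373 − P; Qs = 2P + 205.
Without the tax, 373 − P = 2P + 205 gives 3P = 168, so P* = €56 and Q* = 317.
With the tax collected from suppliers, supply shifts: Qs = 2(P − 4.5) + 205.
Solving gives Q = 314 with consumers paying €59 and suppliers receiving €54.5 (the €4.5 wedge).
ΔPS is the trapezoid between Q = 314 and Q = 317 of height €1.5: ½ · (317 + 314) · 1.5 = €473.25.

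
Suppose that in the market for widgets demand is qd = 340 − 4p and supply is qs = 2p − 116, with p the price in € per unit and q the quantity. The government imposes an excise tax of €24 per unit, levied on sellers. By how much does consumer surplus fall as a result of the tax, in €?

Before the tax: set 340 − 4p = 2p − 116 → p* = €76, q* = 36.
With the tax collected from sellers, supply shifts: qs = 2(p − 24) − 116.
New equilibrium: consumers pay €84, sellers receive €60, q = 4. (Wedge: pb − ps = 24.)
ΔCS is the trapezoid between Q = 4 and Q = 36 of height €8: ½ · (36 + 4) · 8 = €160.

Consumer surplus falls by €160.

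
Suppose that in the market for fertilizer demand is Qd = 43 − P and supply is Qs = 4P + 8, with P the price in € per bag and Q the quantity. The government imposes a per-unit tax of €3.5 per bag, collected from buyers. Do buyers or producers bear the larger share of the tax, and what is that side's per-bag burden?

Without the tax, 43 − P = 4P + 8 gives 5P = 35, so P* = €7 and Q* = 36.
With the tax collected from buyers, demand (in seller-price terms) shifts: Qd = 43 − (P + 3.5).
Solving gives Q = 33.2 with buyers paying €9.8 and producers receiving €6.3 (the €3.5 wedge).
Per-bag burden: buyers €2.8, producers €0.7.
Buyers take the larger share because demand is less price-elastic here (demand slope 1 vs supply slope 4).

Buyers bear the larger share: €2.8 per bag.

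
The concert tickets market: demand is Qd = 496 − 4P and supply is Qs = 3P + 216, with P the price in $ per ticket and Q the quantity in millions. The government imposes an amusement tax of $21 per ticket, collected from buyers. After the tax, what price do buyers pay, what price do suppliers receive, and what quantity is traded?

Without the tax, 496 − 4P = 3P + 216 gives 7P = 280, so P* = $40 and Q* = 336.
With the tax collected from buyers, demand (in seller-price terms) shifts: Qd = 496 − 4(P + 21).
Solving gives Q = 300 with buyers paying $49 and suppliers receiving $28 (the $21 wedge).
The less price-elastic side of the market bears the larger share of a per-unit tax.

Buyers pay $49; suppliers receive $28; quantity = 300.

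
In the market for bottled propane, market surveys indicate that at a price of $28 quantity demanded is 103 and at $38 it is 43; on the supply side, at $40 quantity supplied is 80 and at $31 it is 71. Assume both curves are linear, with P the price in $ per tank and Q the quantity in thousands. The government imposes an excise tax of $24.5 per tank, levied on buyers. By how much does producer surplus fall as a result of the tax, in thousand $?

Producer surplus falls by $1312.5 thousand.

Demand slope: (43 − 103)/(38 − 28) = -6, so Qd = 271 − 6P.
Supply slope: (71 − 80)/(31 − 40) = 1, so Qs = P + 40.
Without the tax, 271 − 6P = P + 40 gives 7P = 231, so P* = $33 and Q* = 73.
With the tax collected from buyers, demand (in seller-price terms) shifts: Qd = 271 − 6(P + 24.5).
Solving gives Q = 52 with buyers paying $36.5 and sellers receiving $12 (the $24.5 wedge).
ΔPS is the trapezoid between Q = 52 and Q = 73 of height $21: ½ · (73 + 52) · 21 = $1312.5.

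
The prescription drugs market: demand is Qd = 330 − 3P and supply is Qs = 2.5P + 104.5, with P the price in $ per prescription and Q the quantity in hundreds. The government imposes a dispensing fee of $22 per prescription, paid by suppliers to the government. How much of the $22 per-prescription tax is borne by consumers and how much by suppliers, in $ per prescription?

Consumers bear $10 per prescription; suppliers bear $12 per prescription.

Before the tax: set 330 − 3P = 2.5P + 104.5 → P* = $41, Q* = 207.
With the tax collected from suppliers, supply shifts: Qs = 2.5(P − 22) + 104.5.
Solving gives Q = 177 with consumers paying $51 and suppliers receiving $29 (the $22 wedge).
Burden on consumers: $10; on suppliers: $12. (They sum to $22.)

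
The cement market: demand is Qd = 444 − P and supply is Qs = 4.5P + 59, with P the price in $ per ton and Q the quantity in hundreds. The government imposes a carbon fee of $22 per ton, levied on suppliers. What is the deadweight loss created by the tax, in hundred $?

Deadweight loss = $198 hundred.

Without the tax, 444 − P = 4.5P + 59 gives 5.5P = 385, so P* = $70 and Q* = 374.
With the tax collected from suppliers, supply shifts: Qs = 4.5(P − 22) + 59.
Solving gives Q = 356 with consumers paying $88 and suppliers receiving $66 (the $22 wedge).
Quantity falls by |ΔQ| = |374 − 356| = 18.
DWL = ½ · t · |ΔQ| = ½ · 22 · 18 = $198.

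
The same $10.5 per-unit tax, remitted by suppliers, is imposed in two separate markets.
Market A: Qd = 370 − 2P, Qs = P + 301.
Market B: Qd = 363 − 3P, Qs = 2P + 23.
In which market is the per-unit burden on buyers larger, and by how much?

Market B, by $0.7.

Market A: pre-tax P* = $23, Q* = 324; post-tax Q = 317; per-unit burden on buyers = $3.5.
Market B: pre-tax P* = $68, Q* = 159; post-tax Q = 146.4; per-unit burden on buyers = $4.2.
Difference: $3.5 vs $4.2 → market B is larger by $0.7.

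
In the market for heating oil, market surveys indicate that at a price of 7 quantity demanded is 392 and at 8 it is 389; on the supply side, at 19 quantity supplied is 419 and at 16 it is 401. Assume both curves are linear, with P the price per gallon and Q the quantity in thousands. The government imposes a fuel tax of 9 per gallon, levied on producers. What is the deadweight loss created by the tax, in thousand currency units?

Deadweight loss = 81 thousand.

Demand slope: (389 − 392)/(8 − 7) = -3, so Qd = 413 − 3P.
Supply slope: (401 − 419)/(16 − 19) = 6, so Qs = 6P + 305.
Before the tax: set 413 − 3P = 6P + 305 → P* = 12, Q* = 377.
With the tax collected from producers, supply shifts: Qs = 6(P − 9) + 305.
New equilibrium: buyers pay 18, producers receive 9, Q = 359. (Wedge: Pb − Ps = 9.)
Quantity falls by |ΔQ| = |377 − 359| = 18.
DWL = ½ · t · |ΔQ| = ½ · 9 · 18 = 81.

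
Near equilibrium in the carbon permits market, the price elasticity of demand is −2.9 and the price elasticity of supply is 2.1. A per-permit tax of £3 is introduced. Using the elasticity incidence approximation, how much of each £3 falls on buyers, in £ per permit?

Buyers bear ≈ £1.26 per permit.

Incidence ratio: buyers' share ≈ εs / (εs + |εd|) = 2.1 / (2.1 + 2.9) = 0.42.
So buyers bear ≈ 0.42 × £3 = £1.26; sellers bear £1.74.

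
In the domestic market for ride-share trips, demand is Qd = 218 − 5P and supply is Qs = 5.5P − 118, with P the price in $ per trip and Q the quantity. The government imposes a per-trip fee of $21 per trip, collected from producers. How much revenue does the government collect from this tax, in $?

Tax revenue = $63.

Before the tax: set 218 − 5P = 5.5P − 118 → P* = $32, Q* = 58.
With the tax collected from producers, supply shifts: Qs = 5.5(P − 21) − 118.
New equilibrium: buyers pay $43, producers receive $22, Q = 3. (Wedge: Pb − Ps = 21.)
Revenue = t · Q = 21 · 3 = $63.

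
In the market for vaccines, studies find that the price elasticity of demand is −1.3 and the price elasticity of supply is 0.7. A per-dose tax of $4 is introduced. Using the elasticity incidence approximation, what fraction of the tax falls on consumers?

Consumers' share ≈ 0.35.

Incidence ratio: consumers' share ≈ εs / (εs + |εd|) = 0.7 / (0.7 + 1.3) = 0.35.
Supply is the less elastic side, so consumers bear the smaller share.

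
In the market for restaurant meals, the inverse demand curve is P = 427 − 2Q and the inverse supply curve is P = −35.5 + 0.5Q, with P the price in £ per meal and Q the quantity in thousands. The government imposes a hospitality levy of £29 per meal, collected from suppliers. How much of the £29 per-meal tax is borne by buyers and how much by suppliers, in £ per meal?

Buyers bear £23.2 per meal; suppliers bear £5.8 per meal.

Inverting to Q(P) form: Qd = 213.5 − 0.5P; Qs = 2P + 71.
Before the tax: set 213.5 − 0.5P = 2P + 71 → P* = £57, Q* = 185.
With the tax collected from suppliers, supply shifts: Qs = 2(P − 29) + 71.
New equilibrium: buyers pay £80.2, suppliers receive £51.2, Q = 173.4. (Wedge: Pb − Ps = 29.)
Burden on buyers: £23.2; on suppliers: £5.8. (They sum to £29.)
The less price-elastic side of the market bears the larger share of a per-unit tax.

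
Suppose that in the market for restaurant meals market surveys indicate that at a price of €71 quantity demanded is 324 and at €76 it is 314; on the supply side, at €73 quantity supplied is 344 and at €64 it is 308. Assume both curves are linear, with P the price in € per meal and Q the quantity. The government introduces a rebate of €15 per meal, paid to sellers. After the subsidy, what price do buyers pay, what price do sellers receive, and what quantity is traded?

Demand slope: (314 − 324)/(76 − 71) = -2, so Qd = 466 − 2P.
Supply slope: (308 − 344)/(64 − 73) = 4, so Qs = 4P + 52.
Without the subsidy, 466 − 2P = 4P + 52 gives 6P = 414, so P* = €69 and Q* = 328.
With a per-unit subsidy paid to sellers, each receives P + 15 per unit sold, so supply becomes Qs = 4(P + 15) + 52.
New equilibrium: buyers pay €59, sellers receive €74, Q = 348. (Wedge: Pb − Ps = −15.)

Buyers pay €59; sellers receive €74; quantity = 348.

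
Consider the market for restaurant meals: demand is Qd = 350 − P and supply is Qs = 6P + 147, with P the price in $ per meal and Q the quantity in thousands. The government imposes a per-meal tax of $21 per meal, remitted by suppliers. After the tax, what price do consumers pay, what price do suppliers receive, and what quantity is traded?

Without the tax, 350 − P = 6P + 147 gives 7P = 203, so P* = $29 and Q* = 321.
With the tax collected from suppliers, supply shifts: Qs = 6(P − 21) + 147.
Solving gives Q = 303 with consumers paying $47 and suppliers receiving $26 (the $21 wedge).

Consumers pay $47; suppliers receive $26; quantity = 303.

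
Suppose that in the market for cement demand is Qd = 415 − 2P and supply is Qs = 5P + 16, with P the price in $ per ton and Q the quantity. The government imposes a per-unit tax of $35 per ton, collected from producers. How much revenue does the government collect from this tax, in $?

Tax revenue = $8785.

Before the tax: set 415 − 2P = 5P + 16 → P* = $57, Q* = 301.
With the tax collected from producers, supply shifts: Qs = 5(P − 35) + 16.
Solving gives Q = 251 with consumers paying $82 and producers receiving $47 (the $35 wedge).
Revenue = t · Q = 35 · 251 = $8785.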